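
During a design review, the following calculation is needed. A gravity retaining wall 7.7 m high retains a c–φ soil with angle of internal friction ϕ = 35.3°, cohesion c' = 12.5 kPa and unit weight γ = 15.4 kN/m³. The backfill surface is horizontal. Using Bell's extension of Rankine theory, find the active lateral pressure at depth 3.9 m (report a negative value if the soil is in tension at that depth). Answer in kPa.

3.14 kPa

K_a = (1 − sin φ)/(1 + sin φ) = 0.2675.
σ_a = K_a γ z − 2c√K_a = 0.2675×15.4×3.9 − 2×12.5×0.5172 = 3.137 kPa.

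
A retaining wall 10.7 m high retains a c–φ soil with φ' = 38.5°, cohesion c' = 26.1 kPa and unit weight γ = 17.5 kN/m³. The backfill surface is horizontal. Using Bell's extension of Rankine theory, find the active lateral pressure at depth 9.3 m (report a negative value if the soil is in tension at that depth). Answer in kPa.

K_a = (1 − sin φ)/(1 + sin φ) = 0.2327.
σ_a = K_a γ z − 2c√K_a = 0.2327×17.5×9.3 − 2×26.1×0.4823 = 12.69 kPa.

12.7 kPa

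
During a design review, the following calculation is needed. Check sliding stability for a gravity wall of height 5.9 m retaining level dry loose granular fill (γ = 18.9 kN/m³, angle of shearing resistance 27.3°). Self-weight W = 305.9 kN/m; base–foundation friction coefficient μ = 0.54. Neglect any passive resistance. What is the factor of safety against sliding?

1.35

K_a = tan²(45° − 27.3°/2) = 0.3711.
P_a = ½K_aγH² = 0.5×0.3711×18.9×5.9² = 122.1 kN/m, acting at H/3 = 1.967 m above the base.
FS_sliding = μW / P_a = 0.54×305.9 / 122.1 = 1.353.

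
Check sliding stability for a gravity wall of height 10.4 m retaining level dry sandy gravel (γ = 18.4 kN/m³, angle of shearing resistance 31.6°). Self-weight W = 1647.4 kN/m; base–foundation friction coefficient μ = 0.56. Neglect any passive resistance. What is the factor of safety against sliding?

2.97

K_a = tan²(45° − 31.6°/2) = 0.3123.
P_a = ½K_aγH² = 0.5×0.3123×18.4×10.4² = 310.8 kN/m, acting at H/3 = 3.467 m above the base.
FS_sliding = μW / P_a = 0.56×1647.4 / 310.8 = 2.968.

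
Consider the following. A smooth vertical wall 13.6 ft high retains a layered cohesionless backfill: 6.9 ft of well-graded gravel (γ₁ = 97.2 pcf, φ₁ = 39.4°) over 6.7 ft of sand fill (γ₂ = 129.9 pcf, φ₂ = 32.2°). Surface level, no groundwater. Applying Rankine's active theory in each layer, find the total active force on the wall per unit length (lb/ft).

2770 lb/ft

K_a1 = tan²(45°−39.4°/2) = 0.2234; K_a2 = tan²(45°−32.2°/2) = 0.3047.
Layer 1: σ at base = K_a1 γ₁ h₁ = 149.9 psf; P₁ = ½×149.9×6.9 = 517.0.
Layer 2: σ_v at top = γ₁h₁ = 670.7; σ_h top = K_a2×670.7 = 204.4; σ_h base = K_a2×(670.7+129.9×6.7) = 469.6.
P₂ = ½(204.4+469.6)×6.7 = 2258. Total P_a = 517.0+2258 = 2775 lb/ft.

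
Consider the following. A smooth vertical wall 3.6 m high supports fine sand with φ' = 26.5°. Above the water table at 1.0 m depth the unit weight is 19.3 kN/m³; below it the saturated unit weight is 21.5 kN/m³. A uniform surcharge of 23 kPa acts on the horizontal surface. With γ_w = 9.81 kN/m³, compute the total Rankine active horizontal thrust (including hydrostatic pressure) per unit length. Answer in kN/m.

K_a = tan²(45° − φ/2) = 0.3829.
γ' = 21.5 − 9.81 = 11.69 kN/m³. h₂ = H − d_w = 2.6 m.
σ'_h: at surface K_a·q = 8.808; at WT K_a(q+γd_w) = 16.20; at base K_a(q+γd_w+γ'h₂) = 27.84 kPa.
P₁ = ½(8.808+16.20)×1.0 = 12.50; P₂ = ½(16.20+27.84)×2.6 = 57.25; P_w = ½γ_w h₂² = 33.16.
Total = 12.50+57.25+33.16 = 102.9 kN/m.

103 kN/m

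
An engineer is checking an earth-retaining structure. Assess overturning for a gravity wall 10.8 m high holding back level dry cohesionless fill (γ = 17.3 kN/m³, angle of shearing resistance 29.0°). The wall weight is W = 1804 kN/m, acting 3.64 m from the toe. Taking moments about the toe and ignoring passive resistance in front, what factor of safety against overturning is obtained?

K_a = tan²(45° − 29.0°/2) = 0.3470.
P_a = ½K_aγH² = 0.5×0.3470×17.3×10.8² = 350.1 kN/m, acting at H/3 = 3.600 m above the base.
Overturning moment M_o = P_a × H/3 = 350.1 × 3.600 = 1260.
Resisting moment M_r = W × 3.64 = 1804 × 3.64 = 6567.
FS_overturning = M_r/M_o = 6567/1260 = 5.210.

5.21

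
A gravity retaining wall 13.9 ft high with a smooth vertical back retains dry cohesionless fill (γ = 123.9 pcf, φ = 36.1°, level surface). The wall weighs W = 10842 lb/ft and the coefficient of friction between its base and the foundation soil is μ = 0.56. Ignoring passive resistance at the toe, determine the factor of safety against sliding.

1.96

K_a = tan²(45° − 36.1°/2) = 0.2585.
P_a = ½K_aγH² = 0.5×0.2585×123.9×13.9² = 3094 lb/ft, acting at H/3 = 4.633 ft above the base.
FS_sliding = μW / P_a = 0.56×10842 / 3094 = 1.962.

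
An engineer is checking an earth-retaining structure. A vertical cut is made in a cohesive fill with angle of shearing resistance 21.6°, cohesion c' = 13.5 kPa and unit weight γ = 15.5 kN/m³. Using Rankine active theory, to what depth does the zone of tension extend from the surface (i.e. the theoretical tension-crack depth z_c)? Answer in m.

2.56 m

K_a = tan²(45° − 21.6°/2) = 0.4619; √K_a = 0.6796.
The active pressure is zero where K_a γ z = 2c√K_a, so z_c = 2c/(γ√K_a) = 2×13.5/(15.5×0.6796) = 2.563 m.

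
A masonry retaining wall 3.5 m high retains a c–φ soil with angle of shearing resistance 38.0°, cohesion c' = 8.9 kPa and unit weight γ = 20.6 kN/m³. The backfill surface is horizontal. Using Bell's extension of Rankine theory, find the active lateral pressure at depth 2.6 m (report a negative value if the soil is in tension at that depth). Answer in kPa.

4.06 kPa

K_a = (1 − sin φ)/(1 + sin φ) = 0.2379.
σ_a = K_a γ z − 2c√K_a = 0.2379×20.6×2.6 − 2×8.9×0.4877 = 4.059 kPa.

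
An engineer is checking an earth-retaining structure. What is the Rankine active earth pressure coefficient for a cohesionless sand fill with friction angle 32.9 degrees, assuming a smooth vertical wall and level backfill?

K_a = (1 − sin φ)/(1 + sin φ) = (1 − sin 32.9°)/(1 + sin 32.9°) = 0.2960.

0.296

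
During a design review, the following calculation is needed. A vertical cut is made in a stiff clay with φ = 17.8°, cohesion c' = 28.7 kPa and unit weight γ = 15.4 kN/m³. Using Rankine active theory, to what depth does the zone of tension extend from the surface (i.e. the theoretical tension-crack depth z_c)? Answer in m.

5.11 m

K_a = tan²(45° − 17.8°/2) = 0.5318; √K_a = 0.7292.
The active pressure is zero where K_a γ z = 2c√K_a, so z_c = 2c/(γ√K_a) = 2×28.7/(15.4×0.7292) = 5.111 m.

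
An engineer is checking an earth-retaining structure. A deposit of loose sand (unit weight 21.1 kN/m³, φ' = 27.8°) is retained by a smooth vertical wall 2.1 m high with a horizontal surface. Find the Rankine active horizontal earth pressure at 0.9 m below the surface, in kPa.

K_a = (1 − sin φ)/(1 + sin φ) = 0.3639.
σ_h = K_a γ z = 0.3639 × 21.1 × 0.9 = 6.910 kPa.

6.91 kPa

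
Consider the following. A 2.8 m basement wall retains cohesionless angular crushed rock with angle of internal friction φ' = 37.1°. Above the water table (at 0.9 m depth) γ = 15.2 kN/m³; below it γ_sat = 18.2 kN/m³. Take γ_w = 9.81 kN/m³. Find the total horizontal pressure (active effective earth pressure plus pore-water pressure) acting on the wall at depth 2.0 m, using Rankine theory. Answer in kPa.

16.5 kPa

K_a = (1 − sin φ)/(1 + sin φ) = 0.2475.
γ' = 18.2 − 9.81 = 8.390 kN/m³.
Effective vertical stress at 2.0 m: σ'_v = 15.2×0.9 + 8.390×1.10 = 22.91 kPa.
σ'_h = K_a σ'_v = 0.2475 × 22.91 = 5.670 kPa; u = γ_w × 1.10 = 10.79 kPa.
Total σ_h = 5.670 + 10.79 = 16.46 kPa.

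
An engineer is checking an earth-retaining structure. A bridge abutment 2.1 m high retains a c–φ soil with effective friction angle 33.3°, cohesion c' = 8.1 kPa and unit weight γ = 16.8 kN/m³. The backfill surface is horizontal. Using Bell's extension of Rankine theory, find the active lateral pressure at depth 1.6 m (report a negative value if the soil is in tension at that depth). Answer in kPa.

-0.915 kPa

K_a = (1 − sin φ)/(1 + sin φ) = 0.2911.
σ_a = K_a γ z − 2c√K_a = 0.2911×16.8×1.6 − 2×8.1×0.5396 = -0.9153 kPa.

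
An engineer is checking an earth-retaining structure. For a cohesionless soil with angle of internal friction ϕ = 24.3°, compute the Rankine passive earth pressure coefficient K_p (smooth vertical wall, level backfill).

K_p = (1 + sin φ)/(1 − sin φ) = tan²(45° + 24.3°/2) = 2.399.

2.40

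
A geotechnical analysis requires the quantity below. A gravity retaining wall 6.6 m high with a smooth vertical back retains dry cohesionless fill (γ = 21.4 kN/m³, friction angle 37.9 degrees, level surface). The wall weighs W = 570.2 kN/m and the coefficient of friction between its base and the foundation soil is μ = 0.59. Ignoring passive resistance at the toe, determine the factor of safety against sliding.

K_a = tan²(45° − 37.9°/2) = 0.2389.
P_a = ½K_aγH² = 0.5×0.2389×21.4×6.6² = 111.4 kN/m, acting at H/3 = 2.200 m above the base.
FS_sliding = μW / P_a = 0.59×570.2 / 111.4 = 3.021.

3.02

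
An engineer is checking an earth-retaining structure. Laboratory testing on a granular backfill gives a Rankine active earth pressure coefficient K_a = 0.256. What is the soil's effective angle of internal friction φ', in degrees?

36.3°

K_a = tan²(45° − φ/2) ⇒ 45° − φ/2 = arctan(√0.256) = 26.84°.
φ = 2(45° − 26.84°) = 36.32°.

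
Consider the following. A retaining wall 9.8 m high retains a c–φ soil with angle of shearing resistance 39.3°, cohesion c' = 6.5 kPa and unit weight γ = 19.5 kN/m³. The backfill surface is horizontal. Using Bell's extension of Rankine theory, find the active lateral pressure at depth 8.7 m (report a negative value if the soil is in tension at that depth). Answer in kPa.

31.9 kPa

K_a = (1 − sin φ)/(1 + sin φ) = 0.2245.
σ_a = K_a γ z − 2c√K_a = 0.2245×19.5×8.7 − 2×6.5×0.4738 = 31.92 kPa.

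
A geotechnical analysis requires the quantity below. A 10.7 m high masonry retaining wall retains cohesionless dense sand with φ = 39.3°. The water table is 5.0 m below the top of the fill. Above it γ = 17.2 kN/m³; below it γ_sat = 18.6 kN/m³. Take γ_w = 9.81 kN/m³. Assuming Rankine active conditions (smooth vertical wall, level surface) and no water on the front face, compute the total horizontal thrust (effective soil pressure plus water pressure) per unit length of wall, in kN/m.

K_a = tan²(45° − φ/2) = 0.2245.
γ' = 18.6 − 9.81 = 8.790 kN/m³. Depth below WT = 5.7 m.
σ'_h at WT = K_a γ d_w = 19.30 kPa; at base = 19.30 + K_a γ' × 5.7 = 30.55 kPa.
P₁ (0–5.0 m) = ½×19.30×5.0 = 48.26. P₂ (5.0–10.7 m) = ½(19.30+30.55)×5.7 = 142.1.
P_w = ½ γ_w h₂² = 0.5×9.81×5.7² = 159.4. Total = 48.26+142.1+159.4 = 349.7 kN/m.

350 kN/m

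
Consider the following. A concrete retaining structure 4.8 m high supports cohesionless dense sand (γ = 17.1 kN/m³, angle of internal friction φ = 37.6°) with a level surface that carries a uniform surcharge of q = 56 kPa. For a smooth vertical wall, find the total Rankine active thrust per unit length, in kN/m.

K_a = tan²(45° − φ/2) = 0.2421.
Soil triangle: ½ K_a γ H² = 0.5×0.2421×17.1×4.8² = 47.70 kN/m.
Surcharge rectangle: K_a q H = 0.2421×56×4.8 = 65.08 kN/m.
Total = 47.70 + 65.08 = 112.8 kN/m.

113 kN/m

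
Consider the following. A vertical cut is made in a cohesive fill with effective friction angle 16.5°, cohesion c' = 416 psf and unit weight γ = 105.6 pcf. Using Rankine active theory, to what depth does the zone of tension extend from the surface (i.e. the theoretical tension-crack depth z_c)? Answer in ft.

10.6 ft

K_a = tan²(45° − 16.5°/2) = 0.5576; √K_a = 0.7467.
The active pressure is zero where K_a γ z = 2c√K_a, so z_c = 2c/(γ√K_a) = 2×416/(105.6×0.7467) = 10.55 ft.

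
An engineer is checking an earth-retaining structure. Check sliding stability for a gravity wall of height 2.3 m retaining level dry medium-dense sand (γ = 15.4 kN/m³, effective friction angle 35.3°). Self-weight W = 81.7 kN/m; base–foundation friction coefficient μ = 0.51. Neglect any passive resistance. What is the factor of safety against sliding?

3.82

K_a = tan²(45° − 35.3°/2) = 0.2675.
P_a = ½K_aγH² = 0.5×0.2675×15.4×2.3² = 10.90 kN/m, acting at H/3 = 0.7667 m above the base.
FS_sliding = μW / P_a = 0.51×81.7 / 10.90 = 3.823.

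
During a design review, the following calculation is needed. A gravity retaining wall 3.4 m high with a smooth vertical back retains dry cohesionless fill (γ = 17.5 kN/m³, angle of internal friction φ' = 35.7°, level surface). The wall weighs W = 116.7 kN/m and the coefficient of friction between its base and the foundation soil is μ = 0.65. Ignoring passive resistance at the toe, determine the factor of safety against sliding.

2.85

K_a = tan²(45° − 35.7°/2) = 0.2630.
P_a = ½K_aγH² = 0.5×0.2630×17.5×3.4² = 26.60 kN/m, acting at H/3 = 1.133 m above the base.
FS_sliding = μW / P_a = 0.65×116.7 / 26.60 = 2.852.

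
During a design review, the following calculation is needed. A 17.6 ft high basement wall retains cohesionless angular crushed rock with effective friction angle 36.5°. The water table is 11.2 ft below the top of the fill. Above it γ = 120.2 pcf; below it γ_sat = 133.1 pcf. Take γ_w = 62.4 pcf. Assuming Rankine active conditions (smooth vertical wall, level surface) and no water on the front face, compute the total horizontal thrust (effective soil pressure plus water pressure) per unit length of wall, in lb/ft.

5750 lb/ft

K_a = tan²(45° − φ/2) = 0.2541.
γ' = 133.1 − 62.4 = 70.70 pcf. Depth below WT = 6.4 ft.
σ'_h at WT = K_a γ d_w = 342.0 psf; at base = 342.0 + K_a γ' × 6.4 = 457.0 psf.
P₁ (0–11.2 ft) = ½×342.0×11.2 = 1915. P₂ (11.2–17.6 ft) = ½(342.0+457.0)×6.4 = 2557.
P_w = ½ γ_w h₂² = 0.5×62.4×6.4² = 1278. Total = 1915+2557+1278 = 5750 lb/ft.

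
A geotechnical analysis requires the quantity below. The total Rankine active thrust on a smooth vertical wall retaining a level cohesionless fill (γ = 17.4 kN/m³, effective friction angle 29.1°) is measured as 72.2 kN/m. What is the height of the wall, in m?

4.90 m

K_a = 0.3456. P_a = ½ K_a γ H² ⇒ H = √(2P_a/(K_a γ)).
H = √(2×72.2/(0.3456×17.4)) = 4.900 m.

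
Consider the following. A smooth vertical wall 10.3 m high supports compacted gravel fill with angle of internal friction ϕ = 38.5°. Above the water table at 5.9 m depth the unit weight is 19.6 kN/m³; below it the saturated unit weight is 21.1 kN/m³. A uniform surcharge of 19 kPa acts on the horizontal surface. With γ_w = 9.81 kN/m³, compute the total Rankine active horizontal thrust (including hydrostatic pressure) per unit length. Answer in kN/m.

K_a = tan²(45° − φ/2) = 0.2327.
γ' = 21.1 − 9.81 = 11.29 kN/m³. h₂ = H − d_w = 4.4 m.
σ'_h: at surface K_a·q = 4.420; at WT K_a(q+γd_w) = 31.32; at base K_a(q+γd_w+γ'h₂) = 42.88 kPa.
P₁ = ½(4.420+31.32)×5.9 = 105.4; P₂ = ½(31.32+42.88)×4.4 = 163.3; P_w = ½γ_w h₂² = 94.96.
Total = 105.4+163.3+94.96 = 363.7 kN/m.

364 kN/m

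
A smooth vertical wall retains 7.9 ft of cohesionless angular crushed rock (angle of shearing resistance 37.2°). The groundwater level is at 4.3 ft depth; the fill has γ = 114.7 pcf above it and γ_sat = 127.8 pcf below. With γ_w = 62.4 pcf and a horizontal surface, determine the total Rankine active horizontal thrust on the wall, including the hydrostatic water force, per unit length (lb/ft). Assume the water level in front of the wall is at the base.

K_a = tan²(45° − φ/2) = 0.2464.
γ' = 127.8 − 62.4 = 65.40 pcf. Depth below WT = 3.6 ft.
σ'_h at WT = K_a γ d_w = 121.5 psf; at base = 121.5 + K_a γ' × 3.6 = 179.6 psf.
P₁ (0–4.3 ft) = ½×121.5×4.3 = 261.3. P₂ (4.3–7.9 ft) = ½(121.5+179.6)×3.6 = 542.0.
P_w = ½ γ_w h₂² = 0.5×62.4×3.6² = 404.4. Total = 261.3+542.0+404.4 = 1208 lb/ft.

1210 lb/ft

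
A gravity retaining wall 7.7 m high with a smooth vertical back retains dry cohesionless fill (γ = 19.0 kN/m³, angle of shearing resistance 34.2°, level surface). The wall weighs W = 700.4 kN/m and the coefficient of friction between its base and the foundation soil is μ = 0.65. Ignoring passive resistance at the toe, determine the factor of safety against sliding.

K_a = tan²(45° − 34.2°/2) = 0.2803.
P_a = ½K_aγH² = 0.5×0.2803×19.0×7.7² = 157.9 kN/m, acting at H/3 = 2.567 m above the base.
FS_sliding = μW / P_a = 0.65×700.4 / 157.9 = 2.883.

2.88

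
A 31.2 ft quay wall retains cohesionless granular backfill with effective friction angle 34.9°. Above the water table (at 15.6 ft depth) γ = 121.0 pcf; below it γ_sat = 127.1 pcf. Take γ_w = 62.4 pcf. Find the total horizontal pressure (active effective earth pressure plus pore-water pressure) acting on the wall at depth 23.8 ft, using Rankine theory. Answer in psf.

1170 psf

K_a = (1 − sin φ)/(1 + sin φ) = 0.2721.
γ' = 127.1 − 62.4 = 64.70 pcf.
Effective vertical stress at 23.8 ft: σ'_v = 121.0×15.6 + 64.70×8.20 = 2418 psf.
σ'_h = K_a σ'_v = 0.2721 × 2418 = 658.1 psf; u = γ_w × 8.20 = 511.7 psf.
Total σ_h = 658.1 + 511.7 = 1170 psf.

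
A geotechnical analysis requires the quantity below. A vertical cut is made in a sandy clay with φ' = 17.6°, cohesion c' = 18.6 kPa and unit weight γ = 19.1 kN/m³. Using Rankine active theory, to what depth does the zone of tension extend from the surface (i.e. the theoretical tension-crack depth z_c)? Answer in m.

2.66 m

K_a = tan²(45° − 17.6°/2) = 0.5357; √K_a = 0.7319.
The active pressure is zero where K_a γ z = 2c√K_a, so z_c = 2c/(γ√K_a) = 2×18.6/(19.1×0.7319) = 2.661 m.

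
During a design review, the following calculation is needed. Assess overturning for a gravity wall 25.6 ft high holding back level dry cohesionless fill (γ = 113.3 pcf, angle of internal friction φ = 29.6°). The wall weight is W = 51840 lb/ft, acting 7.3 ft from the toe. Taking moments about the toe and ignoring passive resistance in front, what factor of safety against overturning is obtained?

3.53

K_a = tan²(45° − 29.6°/2) = 0.3387.
P_a = ½K_aγH² = 0.5×0.3387×113.3×25.6² = 12580 lb/ft, acting at H/3 = 8.533 ft above the base.
Overturning moment M_o = P_a × H/3 = 12580 × 8.533 = 107300.
Resisting moment M_r = W × 7.3 = 51840 × 7.3 = 378400.
FS_overturning = M_r/M_o = 378400/107300 = 3.526.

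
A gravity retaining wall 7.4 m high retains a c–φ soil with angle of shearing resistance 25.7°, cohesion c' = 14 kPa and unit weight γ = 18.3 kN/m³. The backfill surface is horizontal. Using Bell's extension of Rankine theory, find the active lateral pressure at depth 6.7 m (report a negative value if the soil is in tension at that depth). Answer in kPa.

K_a = (1 − sin φ)/(1 + sin φ) = 0.3950.
σ_a = K_a γ z − 2c√K_a = 0.3950×18.3×6.7 − 2×14×0.6285 = 30.84 kPa.

30.8 kPa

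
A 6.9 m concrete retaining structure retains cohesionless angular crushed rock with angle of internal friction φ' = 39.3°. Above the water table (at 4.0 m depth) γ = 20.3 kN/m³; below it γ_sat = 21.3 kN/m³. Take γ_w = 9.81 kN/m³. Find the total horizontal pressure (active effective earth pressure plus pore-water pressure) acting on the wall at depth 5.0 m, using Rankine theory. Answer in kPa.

30.6 kPa

K_a = (1 − sin φ)/(1 + sin φ) = 0.2245.
γ' = 21.3 − 9.81 = 11.49 kN/m³.
Effective vertical stress at 5.0 m: σ'_v = 20.3×4.0 + 11.49×1.00 = 92.69 kPa.
σ'_h = K_a σ'_v = 0.2245 × 92.69 = 20.80 kPa; u = γ_w × 1.00 = 9.810 kPa.
Total σ_h = 20.80 + 9.810 = 30.61 kPa.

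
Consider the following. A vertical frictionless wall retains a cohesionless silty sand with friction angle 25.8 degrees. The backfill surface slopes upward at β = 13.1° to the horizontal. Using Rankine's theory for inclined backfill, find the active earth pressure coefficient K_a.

0.436

K_a = cos β · (cos β − √(cos²β − cos²φ)) / (cos β + √(cos²β − cos²φ)).
cos β = 0.9740, cos φ = 0.9003, √(cos²β − cos²φ) = 0.3716.
K_a = 0.9740 × (0.9740 − 0.3716)/(0.9740 + 0.3716) = 0.4361.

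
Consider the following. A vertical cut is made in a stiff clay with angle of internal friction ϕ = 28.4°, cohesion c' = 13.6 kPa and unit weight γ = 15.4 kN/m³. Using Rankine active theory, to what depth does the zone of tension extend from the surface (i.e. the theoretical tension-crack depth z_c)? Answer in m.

K_a = tan²(45° − 28.4°/2) = 0.3554; √K_a = 0.5961.
The active pressure is zero where K_a γ z = 2c√K_a, so z_c = 2c/(γ√K_a) = 2×13.6/(15.4×0.5961) = 2.963 m.

2.96 m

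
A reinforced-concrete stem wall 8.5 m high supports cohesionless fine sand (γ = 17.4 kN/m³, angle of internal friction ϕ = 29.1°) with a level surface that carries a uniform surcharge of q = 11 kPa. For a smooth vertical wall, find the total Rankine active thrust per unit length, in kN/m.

K_a = tan²(45° − φ/2) = 0.3456.
Soil triangle: ½ K_a γ H² = 0.5×0.3456×17.4×8.5² = 217.2 kN/m.
Surcharge rectangle: K_a q H = 0.3456×11×8.5 = 32.31 kN/m.
Total = 217.2 + 32.31 = 249.5 kN/m.

250 kN/m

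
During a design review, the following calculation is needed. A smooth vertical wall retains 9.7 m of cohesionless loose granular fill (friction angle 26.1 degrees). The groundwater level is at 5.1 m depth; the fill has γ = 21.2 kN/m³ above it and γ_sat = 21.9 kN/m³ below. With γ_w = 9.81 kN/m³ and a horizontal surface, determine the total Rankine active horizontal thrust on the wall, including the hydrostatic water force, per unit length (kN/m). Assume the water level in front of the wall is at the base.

K_a = tan²(45° − φ/2) = 0.3889.
γ' = 21.9 − 9.81 = 12.09 kN/m³. Depth below WT = 4.6 m.
σ'_h at WT = K_a γ d_w = 42.05 kPa; at base = 42.05 + K_a γ' × 4.6 = 63.68 kPa.
P₁ (0–5.1 m) = ½×42.05×5.1 = 107.2. P₂ (5.1–9.7 m) = ½(42.05+63.68)×4.6 = 243.2.
P_w = ½ γ_w h₂² = 0.5×9.81×4.6² = 103.8. Total = 107.2+243.2+103.8 = 454.2 kN/m.

454 kN/m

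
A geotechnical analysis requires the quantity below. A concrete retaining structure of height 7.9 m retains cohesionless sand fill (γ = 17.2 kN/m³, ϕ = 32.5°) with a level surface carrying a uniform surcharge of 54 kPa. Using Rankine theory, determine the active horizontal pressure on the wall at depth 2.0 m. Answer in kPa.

K_a = (1 − sin φ)/(1 + sin φ) = 0.3010.
σ_v = γz + q = 17.2 × 2.0 + 54 = 88.40 kPa.
σ_h = K_a σ_v = 0.3010 × 88.40 = 26.61 kPa.

26.6 kPa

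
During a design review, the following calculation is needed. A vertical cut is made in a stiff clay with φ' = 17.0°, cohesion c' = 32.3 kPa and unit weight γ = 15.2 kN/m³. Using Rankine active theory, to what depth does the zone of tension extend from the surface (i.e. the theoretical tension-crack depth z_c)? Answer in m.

K_a = tan²(45° − 17.0°/2) = 0.5475; √K_a = 0.7400.
The active pressure is zero where K_a γ z = 2c√K_a, so z_c = 2c/(γ√K_a) = 2×32.3/(15.2×0.7400) = 5.744 m.

5.74 m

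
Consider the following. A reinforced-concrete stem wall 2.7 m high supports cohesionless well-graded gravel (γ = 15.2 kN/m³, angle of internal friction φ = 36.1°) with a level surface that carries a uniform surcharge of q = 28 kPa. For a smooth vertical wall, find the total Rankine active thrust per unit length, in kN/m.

33.9 kN/m

K_a = tan²(45° − φ/2) = 0.2585.
Soil triangle: ½ K_a γ H² = 0.5×0.2585×15.2×2.7² = 14.32 kN/m.
Surcharge rectangle: K_a q H = 0.2585×28×2.7 = 19.54 kN/m.
Total = 14.32 + 19.54 = 33.86 kN/m.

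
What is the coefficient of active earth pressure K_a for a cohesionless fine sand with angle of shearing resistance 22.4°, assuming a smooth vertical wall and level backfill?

0.448

K_a = tan²(45° − φ/2) = tan²(33.80°) = 0.4482.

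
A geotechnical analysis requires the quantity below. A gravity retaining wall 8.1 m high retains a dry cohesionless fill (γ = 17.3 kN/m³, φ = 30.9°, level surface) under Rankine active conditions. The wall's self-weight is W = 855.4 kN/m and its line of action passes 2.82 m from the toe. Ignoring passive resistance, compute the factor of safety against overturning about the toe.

4.90

K_a = tan²(45° − 30.9°/2) = 0.3214.
P_a = ½K_aγH² = 0.5×0.3214×17.3×8.1² = 182.4 kN/m, acting at H/3 = 2.700 m above the base.
Overturning moment M_o = P_a × H/3 = 182.4 × 2.700 = 492.5.
Resisting moment M_r = W × 2.82 = 855.4 × 2.82 = 2412.
FS_overturning = M_r/M_o = 2412/492.5 = 4.898.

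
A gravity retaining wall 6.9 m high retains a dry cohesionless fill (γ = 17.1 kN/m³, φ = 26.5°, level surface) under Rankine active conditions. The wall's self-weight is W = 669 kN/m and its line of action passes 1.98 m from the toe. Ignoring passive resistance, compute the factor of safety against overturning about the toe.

K_a = tan²(45° − 26.5°/2) = 0.3829.
P_a = ½K_aγH² = 0.5×0.3829×17.1×6.9² = 155.9 kN/m, acting at H/3 = 2.300 m above the base.
Overturning moment M_o = P_a × H/3 = 155.9 × 2.300 = 358.5.
Resisting moment M_r = W × 1.98 = 669 × 1.98 = 1325.
FS_overturning = M_r/M_o = 1325/358.5 = 3.695.

3.69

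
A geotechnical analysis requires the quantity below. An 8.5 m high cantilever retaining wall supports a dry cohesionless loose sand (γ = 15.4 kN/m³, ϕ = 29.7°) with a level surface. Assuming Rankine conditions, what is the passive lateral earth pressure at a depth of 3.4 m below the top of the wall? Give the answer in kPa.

K_p = (1 + sin φ)/(1 − sin φ) = 2.964.
σ_h = K_p γ z = 2.964 × 15.4 × 3.4 = 155.2 kPa.

155 kPa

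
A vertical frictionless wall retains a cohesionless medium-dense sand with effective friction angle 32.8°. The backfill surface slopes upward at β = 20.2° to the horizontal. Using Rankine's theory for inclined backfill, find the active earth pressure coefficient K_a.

0.361

K_a = cos β · (cos β − √(cos²β − cos²φ)) / (cos β + √(cos²β − cos²φ)).
cos β = 0.9385, cos φ = 0.8406, √(cos²β − cos²φ) = 0.4174.
K_a = 0.9385 × (0.9385 − 0.4174)/(0.9385 + 0.4174) = 0.3607.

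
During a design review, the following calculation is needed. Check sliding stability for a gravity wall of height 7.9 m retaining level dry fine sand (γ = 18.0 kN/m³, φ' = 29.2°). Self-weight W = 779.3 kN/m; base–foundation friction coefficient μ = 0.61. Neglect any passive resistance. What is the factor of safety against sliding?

2.46

K_a = tan²(45° − 29.2°/2) = 0.3442.
P_a = ½K_aγH² = 0.5×0.3442×18.0×7.9² = 193.3 kN/m, acting at H/3 = 2.633 m above the base.
FS_sliding = μW / P_a = 0.61×779.3 / 193.3 = 2.459.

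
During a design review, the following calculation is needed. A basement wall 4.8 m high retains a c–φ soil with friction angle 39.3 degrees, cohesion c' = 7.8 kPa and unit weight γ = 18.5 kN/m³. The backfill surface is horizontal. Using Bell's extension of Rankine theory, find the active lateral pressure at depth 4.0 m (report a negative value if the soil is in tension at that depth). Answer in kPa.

9.22 kPa

K_a = (1 − sin φ)/(1 + sin φ) = 0.2245.
σ_a = K_a γ z − 2c√K_a = 0.2245×18.5×4.0 − 2×7.8×0.4738 = 9.219 kPa.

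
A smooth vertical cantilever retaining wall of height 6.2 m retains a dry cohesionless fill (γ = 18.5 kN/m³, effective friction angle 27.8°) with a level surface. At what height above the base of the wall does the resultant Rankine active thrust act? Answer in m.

2.07 m

K_a = 0.3639.
The pressure distribution is triangular, so the resultant acts at H/3 above the base = 6.2/3 = 2.067 m.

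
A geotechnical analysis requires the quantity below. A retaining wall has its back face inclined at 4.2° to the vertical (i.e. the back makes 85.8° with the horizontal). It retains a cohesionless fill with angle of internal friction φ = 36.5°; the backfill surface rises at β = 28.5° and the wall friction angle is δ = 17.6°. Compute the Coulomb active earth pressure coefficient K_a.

0.415

K_a = sin²(α+φ) / [sin²α · sin(α−δ) · (1 + √{sin(φ+δ)sin(φ−β) / (sin(α−δ)sin(α+β))})²].
With α = 85.8°, φ = 36.5°, δ = 17.6°, β = 28.5°: K_a = 0.4152.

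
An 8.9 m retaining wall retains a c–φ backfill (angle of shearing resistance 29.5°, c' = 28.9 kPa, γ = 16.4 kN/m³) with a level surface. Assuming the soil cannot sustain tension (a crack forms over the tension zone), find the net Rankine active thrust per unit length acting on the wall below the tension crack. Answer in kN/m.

22.8 kN/m

K_a = 0.3401; √K_a = 0.5832.
Tension-crack depth z_c = 2c/(γ√K_a) = 2×28.9/(16.4×0.5832) = 6.043 m.
σ_a at base = K_a γ H − 2c√K_a = 0.3401×16.4×8.9 − 2×28.9×0.5832 = 15.93 kPa.
P_a = ½ × 15.93 × (H − z_c) = 0.5×15.93×2.857 = 22.76 kN/m.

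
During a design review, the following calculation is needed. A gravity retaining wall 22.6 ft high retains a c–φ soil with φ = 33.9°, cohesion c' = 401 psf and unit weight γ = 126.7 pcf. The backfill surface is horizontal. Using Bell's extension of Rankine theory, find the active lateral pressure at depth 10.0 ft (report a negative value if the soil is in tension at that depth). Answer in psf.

-67.6 psf

K_a = (1 − sin φ)/(1 + sin φ) = 0.2839.
σ_a = K_a γ z − 2c√K_a = 0.2839×126.7×10.0 − 2×401×0.5328 = -67.62 psf.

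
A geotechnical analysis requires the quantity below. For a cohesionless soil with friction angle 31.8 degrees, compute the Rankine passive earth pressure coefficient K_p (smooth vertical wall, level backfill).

K_p = (1 + sin φ)/(1 − sin φ) = tan²(45° + 31.8°/2) = 3.228.

3.23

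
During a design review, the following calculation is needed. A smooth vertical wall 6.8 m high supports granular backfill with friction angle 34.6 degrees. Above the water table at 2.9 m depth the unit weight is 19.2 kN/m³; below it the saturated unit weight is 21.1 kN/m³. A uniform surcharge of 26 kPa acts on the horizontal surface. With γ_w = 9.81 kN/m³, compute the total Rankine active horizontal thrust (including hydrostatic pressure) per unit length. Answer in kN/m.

229 kN/m

K_a = tan²(45° − φ/2) = 0.2756.
γ' = 21.1 − 9.81 = 11.29 kN/m³. h₂ = H − d_w = 3.9 m.
σ'_h: at surface K_a·q = 7.167; at WT K_a(q+γd_w) = 22.51; at base K_a(q+γd_w+γ'h₂) = 34.65 kPa.
P₁ = ½(7.167+22.51)×2.9 = 43.04; P₂ = ½(22.51+34.65)×3.9 = 111.5; P_w = ½γ_w h₂² = 74.61.
Total = 43.04+111.5+74.61 = 229.1 kN/m.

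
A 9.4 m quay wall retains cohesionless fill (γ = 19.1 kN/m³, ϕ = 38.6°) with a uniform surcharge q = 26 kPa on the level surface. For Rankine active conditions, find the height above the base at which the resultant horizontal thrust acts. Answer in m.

3.49 m

K_a = 0.2316.
Triangular part P₁ = ½K_aγH² = 195.4 at H/3 = 3.133 m; rectangular part P₂ = K_a q H = 56.61 at H/2 = 4.700 m.
ȳ = (P₁·3.133 + P₂·4.700)/(P₁+P₂) = 3.485 m.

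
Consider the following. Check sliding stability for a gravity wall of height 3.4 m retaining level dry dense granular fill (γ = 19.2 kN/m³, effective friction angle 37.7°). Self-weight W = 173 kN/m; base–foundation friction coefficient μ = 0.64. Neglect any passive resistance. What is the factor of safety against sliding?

K_a = tan²(45° − 37.7°/2) = 0.2411.
P_a = ½K_aγH² = 0.5×0.2411×19.2×3.4² = 26.75 kN/m, acting at H/3 = 1.133 m above the base.
FS_sliding = μW / P_a = 0.64×173 / 26.75 = 4.139.

4.14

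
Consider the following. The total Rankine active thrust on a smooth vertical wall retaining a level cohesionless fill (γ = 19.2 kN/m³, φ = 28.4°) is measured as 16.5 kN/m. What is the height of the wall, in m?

2.20 m

K_a = 0.3554. P_a = ½ K_a γ H² ⇒ H = √(2P_a/(K_a γ)).
H = √(2×16.5/(0.3554×19.2)) = 2.199 m.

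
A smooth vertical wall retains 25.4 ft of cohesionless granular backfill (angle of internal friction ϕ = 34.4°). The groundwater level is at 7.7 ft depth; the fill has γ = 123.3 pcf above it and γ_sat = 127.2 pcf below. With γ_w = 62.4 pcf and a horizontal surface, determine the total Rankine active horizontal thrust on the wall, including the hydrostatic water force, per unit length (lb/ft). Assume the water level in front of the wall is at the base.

18300 lb/ft

K_a = tan²(45° − φ/2) = 0.2780.
γ' = 127.2 − 62.4 = 64.80 pcf. Depth below WT = 17.7 ft.
σ'_h at WT = K_a γ d_w = 263.9 psf; at base = 263.9 + K_a γ' × 17.7 = 582.8 psf.
P₁ (0–7.7 ft) = ½×263.9×7.7 = 1016. P₂ (7.7–25.4 ft) = ½(263.9+582.8)×17.7 = 7493.
P_w = ½ γ_w h₂² = 0.5×62.4×17.7² = 9775. Total = 1016+7493+9775 = 18280 lb/ft.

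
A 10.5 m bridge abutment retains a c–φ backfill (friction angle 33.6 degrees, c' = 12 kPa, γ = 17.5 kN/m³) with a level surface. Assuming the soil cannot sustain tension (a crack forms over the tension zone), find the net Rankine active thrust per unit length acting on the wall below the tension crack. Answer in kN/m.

K_a = 0.2875; √K_a = 0.5362.
Tension-crack depth z_c = 2c/(γ√K_a) = 2×12/(17.5×0.5362) = 2.558 m.
σ_a at base = K_a γ H − 2c√K_a = 0.2875×17.5×10.5 − 2×12×0.5362 = 39.96 kPa.
P_a = ½ × 39.96 × (H − z_c) = 0.5×39.96×7.942 = 158.7 kN/m.

159 kN/m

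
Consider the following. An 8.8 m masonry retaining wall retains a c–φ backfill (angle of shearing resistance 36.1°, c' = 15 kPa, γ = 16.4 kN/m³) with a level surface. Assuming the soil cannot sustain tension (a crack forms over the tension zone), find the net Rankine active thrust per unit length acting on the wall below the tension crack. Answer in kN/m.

K_a = 0.2585; √K_a = 0.5084.
Tension-crack depth z_c = 2c/(γ√K_a) = 2×15/(16.4×0.5084) = 3.598 m.
σ_a at base = K_a γ H − 2c√K_a = 0.2585×16.4×8.8 − 2×15×0.5084 = 22.05 kPa.
P_a = ½ × 22.05 × (H − z_c) = 0.5×22.05×5.202 = 57.36 kN/m.

57.4 kN/m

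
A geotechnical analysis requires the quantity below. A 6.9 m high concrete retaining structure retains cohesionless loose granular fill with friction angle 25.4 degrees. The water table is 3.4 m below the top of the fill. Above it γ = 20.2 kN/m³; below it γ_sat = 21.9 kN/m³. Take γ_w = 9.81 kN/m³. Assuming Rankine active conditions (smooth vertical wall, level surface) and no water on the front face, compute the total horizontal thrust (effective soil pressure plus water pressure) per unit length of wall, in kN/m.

K_a = tan²(45° − φ/2) = 0.3996.
γ' = 21.9 − 9.81 = 12.09 kN/m³. Depth below WT = 3.5 m.
σ'_h at WT = K_a γ d_w = 27.45 kPa; at base = 27.45 + K_a γ' × 3.5 = 44.36 kPa.
P₁ (0–3.4 m) = ½×27.45×3.4 = 46.66. P₂ (3.4–6.9 m) = ½(27.45+44.36)×3.5 = 125.7.
P_w = ½ γ_w h₂² = 0.5×9.81×3.5² = 60.09. Total = 46.66+125.7+60.09 = 232.4 kN/m.

232 kN/m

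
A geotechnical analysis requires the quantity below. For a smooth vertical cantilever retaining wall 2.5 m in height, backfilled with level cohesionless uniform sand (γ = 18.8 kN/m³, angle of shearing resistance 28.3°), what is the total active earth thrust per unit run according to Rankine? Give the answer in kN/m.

K_a = tan²(45° − φ/2) = 0.3568.
P_a = ½ K_a γ H² = 0.5 × 0.3568 × 18.8 × 2.5² = 20.96 kN/m.

21.0 kN/m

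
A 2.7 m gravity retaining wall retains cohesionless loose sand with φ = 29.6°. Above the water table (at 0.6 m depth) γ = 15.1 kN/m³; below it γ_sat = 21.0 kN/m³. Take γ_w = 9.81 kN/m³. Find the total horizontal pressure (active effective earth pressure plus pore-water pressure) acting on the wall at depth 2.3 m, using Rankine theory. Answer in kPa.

K_a = (1 − sin φ)/(1 + sin φ) = 0.3387.
γ' = 21.0 − 9.81 = 11.19 kN/m³.
Effective vertical stress at 2.3 m: σ'_v = 15.1×0.6 + 11.19×1.70 = 28.08 kPa.
σ'_h = K_a σ'_v = 0.3387 × 28.08 = 9.513 kPa; u = γ_w × 1.70 = 16.68 kPa.
Total σ_h = 9.513 + 16.68 = 26.19 kPa.

26.2 kPa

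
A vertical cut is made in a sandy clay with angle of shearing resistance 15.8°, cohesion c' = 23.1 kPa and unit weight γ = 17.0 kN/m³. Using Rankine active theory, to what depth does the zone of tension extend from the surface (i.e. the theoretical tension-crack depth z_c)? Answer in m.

3.59 m

K_a = tan²(45° − 15.8°/2) = 0.5720; √K_a = 0.7563.
The active pressure is zero where K_a γ z = 2c√K_a, so z_c = 2c/(γ√K_a) = 2×23.1/(17.0×0.7563) = 3.593 m.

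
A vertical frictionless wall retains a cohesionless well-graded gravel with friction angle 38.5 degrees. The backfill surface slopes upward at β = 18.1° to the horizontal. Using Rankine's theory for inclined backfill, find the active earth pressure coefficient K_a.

K_a = cos β · (cos β − √(cos²β − cos²φ)) / (cos β + √(cos²β − cos²φ)).
cos β = 0.9505, cos φ = 0.7826, √(cos²β − cos²φ) = 0.5394.
K_a = 0.9505 × (0.9505 − 0.5394)/(0.9505 + 0.5394) = 0.2622.

0.262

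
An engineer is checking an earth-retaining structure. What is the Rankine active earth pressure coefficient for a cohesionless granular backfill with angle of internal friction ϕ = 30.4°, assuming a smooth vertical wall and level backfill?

K_a = tan²(45° − φ/2) = tan²(29.80°) = 0.3280.

0.328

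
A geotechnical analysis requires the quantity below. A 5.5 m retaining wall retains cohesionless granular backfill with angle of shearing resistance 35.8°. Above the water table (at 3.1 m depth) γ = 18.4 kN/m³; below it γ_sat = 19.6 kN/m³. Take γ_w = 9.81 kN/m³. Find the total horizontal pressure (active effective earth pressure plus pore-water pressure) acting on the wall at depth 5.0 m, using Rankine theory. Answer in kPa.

K_a = (1 − sin φ)/(1 + sin φ) = 0.2619.
γ' = 19.6 − 9.81 = 9.790 kN/m³.
Effective vertical stress at 5.0 m: σ'_v = 18.4×3.1 + 9.790×1.90 = 75.64 kPa.
σ'_h = K_a σ'_v = 0.2619 × 75.64 = 19.81 kPa; u = γ_w × 1.90 = 18.64 kPa.
Total σ_h = 19.81 + 18.64 = 38.45 kPa.

38.4 kPa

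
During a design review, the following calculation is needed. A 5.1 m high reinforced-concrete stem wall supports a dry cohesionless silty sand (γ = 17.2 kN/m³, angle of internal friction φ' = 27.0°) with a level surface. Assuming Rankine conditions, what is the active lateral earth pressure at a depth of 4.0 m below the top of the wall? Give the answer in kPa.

25.8 kPa

K_a = (1 − sin φ)/(1 + sin φ) = 0.3755.
σ_h = K_a γ z = 0.3755 × 17.2 × 4.0 = 25.84 kPa.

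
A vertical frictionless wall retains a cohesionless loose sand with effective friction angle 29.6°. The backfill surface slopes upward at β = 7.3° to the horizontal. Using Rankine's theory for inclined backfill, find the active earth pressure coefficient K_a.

K_a = cos β · (cos β − √(cos²β − cos²φ)) / (cos β + √(cos²β − cos²φ)).
cos β = 0.9919, cos φ = 0.8695, √(cos²β − cos²φ) = 0.4773.
K_a = 0.9919 × (0.9919 − 0.4773)/(0.9919 + 0.4773) = 0.3474.

0.347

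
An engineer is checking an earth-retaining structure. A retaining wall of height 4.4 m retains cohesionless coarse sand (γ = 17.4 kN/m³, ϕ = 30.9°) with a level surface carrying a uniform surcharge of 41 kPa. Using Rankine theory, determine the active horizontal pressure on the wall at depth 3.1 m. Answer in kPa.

30.5 kPa

K_a = (1 − sin φ)/(1 + sin φ) = 0.3214.
σ_v = γz + q = 17.4 × 3.1 + 41 = 94.94 kPa.
σ_h = K_a σ_v = 0.3214 × 94.94 = 30.51 kPa.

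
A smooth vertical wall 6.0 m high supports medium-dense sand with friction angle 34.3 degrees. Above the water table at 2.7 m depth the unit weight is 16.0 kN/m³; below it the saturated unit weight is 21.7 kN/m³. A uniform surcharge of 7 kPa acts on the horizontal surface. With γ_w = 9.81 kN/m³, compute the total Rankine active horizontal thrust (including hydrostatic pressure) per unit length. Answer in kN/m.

139 kN/m

K_a = tan²(45° − φ/2) = 0.2792.
γ' = 21.7 − 9.81 = 11.89 kN/m³. h₂ = H − d_w = 3.3 m.
σ'_h: at surface K_a·q = 1.954; at WT K_a(q+γd_w) = 14.01; at base K_a(q+γd_w+γ'h₂) = 24.97 kPa.
P₁ = ½(1.954+14.01)×2.7 = 21.56; P₂ = ½(14.01+24.97)×3.3 = 64.32; P_w = ½γ_w h₂² = 53.42.
Total = 21.56+64.32+53.42 = 139.3 kN/m.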